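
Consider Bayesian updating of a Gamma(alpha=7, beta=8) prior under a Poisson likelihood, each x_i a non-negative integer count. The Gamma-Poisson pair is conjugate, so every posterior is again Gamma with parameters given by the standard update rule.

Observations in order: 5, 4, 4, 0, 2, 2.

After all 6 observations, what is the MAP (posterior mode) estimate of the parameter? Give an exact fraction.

23/14

obs 1: x=5 → posterior Gamma(12, 9)
obs 2: x=4 → posterior Gamma(16, 10)
obs 3: x=4 → posterior Gamma(20, 11)
obs 4: x=0 → posterior Gamma(20, 12)
obs 5: x=2 → posterior Gamma(22, 13)
obs 6: x=2 → posterior Gamma(24, 14)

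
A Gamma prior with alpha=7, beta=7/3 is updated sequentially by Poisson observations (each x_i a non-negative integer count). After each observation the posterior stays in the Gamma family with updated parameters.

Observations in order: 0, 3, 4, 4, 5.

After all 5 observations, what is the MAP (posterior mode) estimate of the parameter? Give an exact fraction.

obs 1: x=0 → posterior Gamma(7, 10/3)
obs 2: x=3 → posterior Gamma(10, 13/3)
obs 3: x=4 → posterior Gamma(14, 16/3)
obs 4: x=4 → posterior Gamma(18, 19/3)
obs 5: x=5 → posterior Gamma(23, 22/3)

3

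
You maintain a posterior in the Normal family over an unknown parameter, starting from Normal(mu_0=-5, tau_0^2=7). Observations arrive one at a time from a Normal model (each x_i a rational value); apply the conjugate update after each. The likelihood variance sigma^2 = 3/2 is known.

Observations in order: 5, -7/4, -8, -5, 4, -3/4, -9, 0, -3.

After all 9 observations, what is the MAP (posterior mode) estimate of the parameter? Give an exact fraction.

-274/129

obs 1: x=5 → posterior Normal(55/17, 21/17)
obs 2: x=-7/4 → posterior Normal(61/62, 21/31)
obs 3: x=-8 → posterior Normal(-163/90, 7/15)
obs 4: x=-5 → posterior Normal(-303/118, 21/59)
obs 5: x=4 → posterior Normal(-191/146, 21/73)
obs 6: x=-3/4 → posterior Normal(-106/87, 7/29)
obs 7: x=-9 → posterior Normal(-232/101, 21/101)
obs 8: x=0 → posterior Normal(-232/115, 21/115)
obs 9: x=-3 → posterior Normal(-274/129, 7/43)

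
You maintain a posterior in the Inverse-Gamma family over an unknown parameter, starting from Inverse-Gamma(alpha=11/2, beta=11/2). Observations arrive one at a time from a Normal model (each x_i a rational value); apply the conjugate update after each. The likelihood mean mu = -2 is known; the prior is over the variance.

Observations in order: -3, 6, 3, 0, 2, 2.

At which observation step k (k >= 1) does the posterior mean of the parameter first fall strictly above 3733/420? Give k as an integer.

k = 6

obs 1: x=-3 → posterior Inverse-Gamma(6, 6)
obs 2: x=6 → posterior Inverse-Gamma(13/2, 38)
obs 3: x=3 → posterior Inverse-Gamma(7, 101/2)
obs 4: x=0 → posterior Inverse-Gamma(15/2, 105/2)
obs 5: x=2 → posterior Inverse-Gamma(8, 121/2)
obs 6: x=2 → posterior Inverse-Gamma(17/2, 137/2)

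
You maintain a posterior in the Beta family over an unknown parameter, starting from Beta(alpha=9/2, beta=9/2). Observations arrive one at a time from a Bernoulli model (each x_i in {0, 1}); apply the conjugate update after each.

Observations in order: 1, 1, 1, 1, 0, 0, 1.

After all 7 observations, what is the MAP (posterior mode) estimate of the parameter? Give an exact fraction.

17/28

obs 1: x=1 → posterior Beta(11/2, 9/2)
obs 2: x=1 → posterior Beta(13/2, 9/2)
obs 3: x=1 → posterior Beta(15/2, 9/2)
obs 4: x=1 → posterior Beta(17/2, 9/2)
obs 5: x=0 → posterior Beta(17/2, 11/2)
obs 6: x=0 → posterior Beta(17/2, 13/2)
obs 7: x=1 → posterior Beta(19/2, 13/2)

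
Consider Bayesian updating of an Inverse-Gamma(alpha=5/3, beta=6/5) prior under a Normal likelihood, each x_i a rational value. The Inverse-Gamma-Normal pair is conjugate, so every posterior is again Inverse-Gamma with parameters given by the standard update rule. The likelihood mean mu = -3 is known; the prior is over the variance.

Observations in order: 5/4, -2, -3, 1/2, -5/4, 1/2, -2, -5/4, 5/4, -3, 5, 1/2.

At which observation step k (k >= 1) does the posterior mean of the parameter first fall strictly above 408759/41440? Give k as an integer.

obs 1: x=5/4 → posterior Inverse-Gamma(13/6, 1637/160)
obs 2: x=-2 → posterior Inverse-Gamma(8/3, 1717/160)
obs 3: x=-3 → posterior Inverse-Gamma(19/6, 1717/160)
obs 4: x=1/2 → posterior Inverse-Gamma(11/3, 2697/160)
obs 5: x=-5/4 → posterior Inverse-Gamma(25/6, 1471/80)
obs 6: x=1/2 → posterior Inverse-Gamma(14/3, 1961/80)
obs 7: x=-2 → posterior Inverse-Gamma(31/6, 2001/80)
obs 8: x=-5/4 → posterior Inverse-Gamma(17/3, 4247/160)
obs 9: x=5/4 → posterior Inverse-Gamma(37/6, 1423/40)
obs 10: x=-3 → posterior Inverse-Gamma(20/3, 1423/40)
obs 11: x=5 → posterior Inverse-Gamma(43/6, 2703/40)
obs 12: x=1/2 → posterior Inverse-Gamma(23/3, 737/10)

k = 11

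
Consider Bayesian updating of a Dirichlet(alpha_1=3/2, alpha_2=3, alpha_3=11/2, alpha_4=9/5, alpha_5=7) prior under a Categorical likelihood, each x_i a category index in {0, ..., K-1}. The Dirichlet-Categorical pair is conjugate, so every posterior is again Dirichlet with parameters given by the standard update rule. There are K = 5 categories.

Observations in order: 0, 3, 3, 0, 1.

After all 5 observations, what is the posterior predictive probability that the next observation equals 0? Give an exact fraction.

obs 1: x=0 → posterior Dirichlet(5/2, 3, 11/2, 9/5, 7)
obs 2: x=3 → posterior Dirichlet(5/2, 3, 11/2, 14/5, 7)
obs 3: x=3 → posterior Dirichlet(5/2, 3, 11/2, 19/5, 7)
obs 4: x=0 → posterior Dirichlet(7/2, 3, 11/2, 19/5, 7)
obs 5: x=1 → posterior Dirichlet(7/2, 4, 11/2, 19/5, 7)

5/34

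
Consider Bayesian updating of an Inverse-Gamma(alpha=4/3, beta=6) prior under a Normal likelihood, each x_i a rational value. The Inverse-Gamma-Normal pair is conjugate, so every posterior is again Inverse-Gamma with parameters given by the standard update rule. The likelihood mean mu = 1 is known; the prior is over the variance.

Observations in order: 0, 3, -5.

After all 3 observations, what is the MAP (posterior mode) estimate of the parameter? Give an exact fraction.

obs 1: x=0 → posterior Inverse-Gamma(11/6, 13/2)
obs 2: x=3 → posterior Inverse-Gamma(7/3, 17/2)
obs 3: x=-5 → posterior Inverse-Gamma(17/6, 53/2)

159/23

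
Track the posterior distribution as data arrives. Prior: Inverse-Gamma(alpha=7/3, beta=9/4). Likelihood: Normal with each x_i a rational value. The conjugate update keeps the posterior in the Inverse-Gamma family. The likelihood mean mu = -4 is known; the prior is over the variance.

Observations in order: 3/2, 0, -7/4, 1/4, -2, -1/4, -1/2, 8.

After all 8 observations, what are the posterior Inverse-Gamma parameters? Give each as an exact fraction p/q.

obs 1: x=3/2 → posterior Inverse-Gamma(17/6, 139/8)
obs 2: x=0 → posterior Inverse-Gamma(10/3, 203/8)
obs 3: x=-7/4 → posterior Inverse-Gamma(23/6, 893/32)
obs 4: x=1/4 → posterior Inverse-Gamma(13/3, 591/16)
obs 5: x=-2 → posterior Inverse-Gamma(29/6, 623/16)
obs 6: x=-1/4 → posterior Inverse-Gamma(16/3, 1471/32)
obs 7: x=-1/2 → posterior Inverse-Gamma(35/6, 1667/32)
obs 8: x=8 → posterior Inverse-Gamma(19/3, 3971/32)

alpha=19/3, beta=3971/32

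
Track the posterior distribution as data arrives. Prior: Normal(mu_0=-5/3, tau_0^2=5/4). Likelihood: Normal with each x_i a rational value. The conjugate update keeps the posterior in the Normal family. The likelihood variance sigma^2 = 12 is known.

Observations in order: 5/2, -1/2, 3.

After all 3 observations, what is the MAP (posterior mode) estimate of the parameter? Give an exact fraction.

obs 1: x=5/2 → posterior Normal(-135/106, 60/53)
obs 2: x=-1/2 → posterior Normal(-35/29, 30/29)
obs 3: x=3 → posterior Normal(-55/63, 20/21)

-55/63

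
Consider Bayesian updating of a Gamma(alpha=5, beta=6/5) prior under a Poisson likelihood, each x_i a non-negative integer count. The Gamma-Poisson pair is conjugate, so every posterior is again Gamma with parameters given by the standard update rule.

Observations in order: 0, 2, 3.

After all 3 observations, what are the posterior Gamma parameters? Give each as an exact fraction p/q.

obs 1: x=0 → posterior Gamma(5, 11/5)
obs 2: x=2 → posterior Gamma(7, 16/5)
obs 3: x=3 → posterior Gamma(10, 21/5)

alpha=10, beta=21/5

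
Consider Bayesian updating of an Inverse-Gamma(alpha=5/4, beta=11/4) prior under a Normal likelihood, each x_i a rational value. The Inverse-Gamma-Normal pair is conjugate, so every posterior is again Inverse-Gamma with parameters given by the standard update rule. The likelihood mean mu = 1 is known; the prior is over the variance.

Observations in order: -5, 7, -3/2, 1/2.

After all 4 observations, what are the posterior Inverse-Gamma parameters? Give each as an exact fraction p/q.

alpha=13/4, beta=42

obs 1: x=-5 → posterior Inverse-Gamma(7/4, 83/4)
obs 2: x=7 → posterior Inverse-Gamma(9/4, 155/4)
obs 3: x=-3/2 → posterior Inverse-Gamma(11/4, 335/8)
obs 4: x=1/2 → posterior Inverse-Gamma(13/4, 42)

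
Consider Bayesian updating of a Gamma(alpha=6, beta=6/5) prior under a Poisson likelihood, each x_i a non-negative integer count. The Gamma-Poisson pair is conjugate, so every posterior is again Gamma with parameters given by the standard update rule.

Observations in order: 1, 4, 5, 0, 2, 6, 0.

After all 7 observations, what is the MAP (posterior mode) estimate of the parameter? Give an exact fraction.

115/41

obs 1: x=1 → posterior Gamma(7, 11/5)
obs 2: x=4 → posterior Gamma(11, 16/5)
obs 3: x=5 → posterior Gamma(16, 21/5)
obs 4: x=0 → posterior Gamma(16, 26/5)
obs 5: x=2 → posterior Gamma(18, 31/5)
obs 6: x=6 → posterior Gamma(24, 36/5)
obs 7: x=0 → posterior Gamma(24, 41/5)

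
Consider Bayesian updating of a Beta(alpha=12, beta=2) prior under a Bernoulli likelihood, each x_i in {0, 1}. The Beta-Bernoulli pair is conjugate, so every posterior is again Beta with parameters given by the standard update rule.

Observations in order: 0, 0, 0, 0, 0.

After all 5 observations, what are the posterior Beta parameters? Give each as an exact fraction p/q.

obs 1: x=0 → posterior Beta(12, 3)
obs 2: x=0 → posterior Beta(12, 4)
obs 3: x=0 → posterior Beta(12, 5)
obs 4: x=0 → posterior Beta(12, 6)
obs 5: x=0 → posterior Beta(12, 7)

alpha=12, beta=7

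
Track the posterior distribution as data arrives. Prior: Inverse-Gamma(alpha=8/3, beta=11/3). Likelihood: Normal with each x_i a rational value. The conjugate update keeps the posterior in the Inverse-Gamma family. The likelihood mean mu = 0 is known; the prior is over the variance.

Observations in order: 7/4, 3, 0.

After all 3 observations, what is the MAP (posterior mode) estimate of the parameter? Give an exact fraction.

931/496

obs 1: x=7/4 → posterior Inverse-Gamma(19/6, 499/96)
obs 2: x=3 → posterior Inverse-Gamma(11/3, 931/96)
obs 3: x=0 → posterior Inverse-Gamma(25/6, 931/96)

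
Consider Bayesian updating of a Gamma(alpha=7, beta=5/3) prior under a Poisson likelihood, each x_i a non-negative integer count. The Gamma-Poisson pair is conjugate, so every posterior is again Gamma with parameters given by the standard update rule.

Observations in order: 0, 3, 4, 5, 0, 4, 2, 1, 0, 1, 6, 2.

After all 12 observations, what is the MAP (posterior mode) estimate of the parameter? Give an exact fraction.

102/41

obs 1: x=0 → posterior Gamma(7, 8/3)
obs 2: x=3 → posterior Gamma(10, 11/3)
obs 3: x=4 → posterior Gamma(14, 14/3)
obs 4: x=5 → posterior Gamma(19, 17/3)
obs 5: x=0 → posterior Gamma(19, 20/3)
obs 6: x=4 → posterior Gamma(23, 23/3)
obs 7: x=2 → posterior Gamma(25, 26/3)
obs 8: x=1 → posterior Gamma(26, 29/3)
obs 9: x=0 → posterior Gamma(26, 32/3)
obs 10: x=1 → posterior Gamma(27, 35/3)
obs 11: x=6 → posterior Gamma(33, 38/3)
obs 12: x=2 → posterior Gamma(35, 41/3)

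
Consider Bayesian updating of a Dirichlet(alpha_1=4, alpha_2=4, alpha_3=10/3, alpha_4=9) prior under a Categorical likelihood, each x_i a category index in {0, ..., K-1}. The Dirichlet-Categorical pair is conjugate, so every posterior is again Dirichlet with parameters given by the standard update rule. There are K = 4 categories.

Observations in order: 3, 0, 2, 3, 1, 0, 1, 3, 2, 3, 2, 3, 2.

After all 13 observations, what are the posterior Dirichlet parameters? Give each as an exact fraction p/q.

alpha_1=6, alpha_2=6, alpha_3=22/3, alpha_4=14

obs 1: x=3 → posterior Dirichlet(4, 4, 10/3, 10)
obs 2: x=0 → posterior Dirichlet(5, 4, 10/3, 10)
obs 3: x=2 → posterior Dirichlet(5, 4, 13/3, 10)
obs 4: x=3 → posterior Dirichlet(5, 4, 13/3, 11)
obs 5: x=1 → posterior Dirichlet(5, 5, 13/3, 11)
obs 6: x=0 → posterior Dirichlet(6, 5, 13/3, 11)
obs 7: x=1 → posterior Dirichlet(6, 6, 13/3, 11)
obs 8: x=3 → posterior Dirichlet(6, 6, 13/3, 12)
obs 9: x=2 → posterior Dirichlet(6, 6, 16/3, 12)
obs 10: x=3 → posterior Dirichlet(6, 6, 16/3, 13)
obs 11: x=2 → posterior Dirichlet(6, 6, 19/3, 13)
obs 12: x=3 → posterior Dirichlet(6, 6, 19/3, 14)
obs 13: x=2 → posterior Dirichlet(6, 6, 22/3, 14)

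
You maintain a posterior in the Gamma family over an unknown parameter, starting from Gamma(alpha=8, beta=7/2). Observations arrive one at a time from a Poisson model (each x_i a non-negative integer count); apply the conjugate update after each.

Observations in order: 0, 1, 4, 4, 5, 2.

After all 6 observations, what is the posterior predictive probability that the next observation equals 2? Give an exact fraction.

1959505172384338727086518111168400/7953905161459069867185057209643507

obs 1: x=0 → posterior Gamma(8, 9/2)
obs 2: x=1 → posterior Gamma(9, 11/2)
obs 3: x=4 → posterior Gamma(13, 13/2)
obs 4: x=4 → posterior Gamma(17, 15/2)
obs 5: x=5 → posterior Gamma(22, 17/2)
obs 6: x=2 → posterior Gamma(24, 19/2)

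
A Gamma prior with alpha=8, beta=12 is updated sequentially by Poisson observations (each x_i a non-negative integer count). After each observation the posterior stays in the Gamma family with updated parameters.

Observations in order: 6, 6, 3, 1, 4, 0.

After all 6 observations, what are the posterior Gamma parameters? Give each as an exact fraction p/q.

alpha=28, beta=18

obs 1: x=6 → posterior Gamma(14, 13)
obs 2: x=6 → posterior Gamma(20, 14)
obs 3: x=3 → posterior Gamma(23, 15)
obs 4: x=1 → posterior Gamma(24, 16)
obs 5: x=4 → posterior Gamma(28, 17)
obs 6: x=0 → posterior Gamma(28, 18)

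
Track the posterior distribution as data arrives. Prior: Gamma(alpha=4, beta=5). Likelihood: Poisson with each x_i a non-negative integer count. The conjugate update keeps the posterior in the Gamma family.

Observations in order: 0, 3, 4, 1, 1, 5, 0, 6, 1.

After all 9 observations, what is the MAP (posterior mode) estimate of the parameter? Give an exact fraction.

12/7

obs 1: x=0 → posterior Gamma(4, 6)
obs 2: x=3 → posterior Gamma(7, 7)
obs 3: x=4 → posterior Gamma(11, 8)
obs 4: x=1 → posterior Gamma(12, 9)
obs 5: x=1 → posterior Gamma(13, 10)
obs 6: x=5 → posterior Gamma(18, 11)
obs 7: x=0 → posterior Gamma(18, 12)
obs 8: x=6 → posterior Gamma(24, 13)
obs 9: x=1 → posterior Gamma(25, 14)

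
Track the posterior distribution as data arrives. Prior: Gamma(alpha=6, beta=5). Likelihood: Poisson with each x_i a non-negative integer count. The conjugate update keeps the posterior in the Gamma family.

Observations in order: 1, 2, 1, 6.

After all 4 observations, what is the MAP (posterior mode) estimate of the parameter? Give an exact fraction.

5/3

obs 1: x=1 → posterior Gamma(7, 6)
obs 2: x=2 → posterior Gamma(9, 7)
obs 3: x=1 → posterior Gamma(10, 8)
obs 4: x=6 → posterior Gamma(16, 9)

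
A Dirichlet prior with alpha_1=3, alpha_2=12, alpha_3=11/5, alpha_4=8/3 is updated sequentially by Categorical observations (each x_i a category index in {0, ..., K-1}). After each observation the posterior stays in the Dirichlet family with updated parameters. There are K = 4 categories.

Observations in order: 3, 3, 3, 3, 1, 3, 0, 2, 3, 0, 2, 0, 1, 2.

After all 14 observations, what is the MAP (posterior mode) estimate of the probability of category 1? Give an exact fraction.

195/448

obs 1: x=3 → posterior Dirichlet(3, 12, 11/5, 11/3)
obs 2: x=3 → posterior Dirichlet(3, 12, 11/5, 14/3)
obs 3: x=3 → posterior Dirichlet(3, 12, 11/5, 17/3)
obs 4: x=3 → posterior Dirichlet(3, 12, 11/5, 20/3)
obs 5: x=1 → posterior Dirichlet(3, 13, 11/5, 20/3)
obs 6: x=3 → posterior Dirichlet(3, 13, 11/5, 23/3)
obs 7: x=0 → posterior Dirichlet(4, 13, 11/5, 23/3)
obs 8: x=2 → posterior Dirichlet(4, 13, 16/5, 23/3)
obs 9: x=3 → posterior Dirichlet(4, 13, 16/5, 26/3)
obs 10: x=0 → posterior Dirichlet(5, 13, 16/5, 26/3)
obs 11: x=2 → posterior Dirichlet(5, 13, 21/5, 26/3)
obs 12: x=0 → posterior Dirichlet(6, 13, 21/5, 26/3)
obs 13: x=1 → posterior Dirichlet(6, 14, 21/5, 26/3)
obs 14: x=2 → posterior Dirichlet(6, 14, 26/5, 26/3)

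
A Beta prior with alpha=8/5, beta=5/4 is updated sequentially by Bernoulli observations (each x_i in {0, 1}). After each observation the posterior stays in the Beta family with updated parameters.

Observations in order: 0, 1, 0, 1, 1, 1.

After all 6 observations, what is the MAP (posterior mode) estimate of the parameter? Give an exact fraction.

92/137

obs 1: x=0 → posterior Beta(8/5, 9/4)
obs 2: x=1 → posterior Beta(13/5, 9/4)
obs 3: x=0 → posterior Beta(13/5, 13/4)
obs 4: x=1 → posterior Beta(18/5, 13/4)
obs 5: x=1 → posterior Beta(23/5, 13/4)
obs 6: x=1 → posterior Beta(28/5, 13/4)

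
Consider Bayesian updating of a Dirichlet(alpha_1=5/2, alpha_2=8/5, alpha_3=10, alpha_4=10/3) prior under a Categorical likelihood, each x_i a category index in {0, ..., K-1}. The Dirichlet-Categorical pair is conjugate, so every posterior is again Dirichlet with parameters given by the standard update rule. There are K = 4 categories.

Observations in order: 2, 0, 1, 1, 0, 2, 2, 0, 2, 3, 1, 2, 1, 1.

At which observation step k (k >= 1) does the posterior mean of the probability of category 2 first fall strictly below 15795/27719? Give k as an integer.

obs 1: x=2 → posterior Dirichlet(5/2, 8/5, 11, 10/3)
obs 2: x=0 → posterior Dirichlet(7/2, 8/5, 11, 10/3)
obs 3: x=1 → posterior Dirichlet(7/2, 13/5, 11, 10/3)
obs 4: x=1 → posterior Dirichlet(7/2, 18/5, 11, 10/3)
obs 5: x=0 → posterior Dirichlet(9/2, 18/5, 11, 10/3)
obs 6: x=2 → posterior Dirichlet(9/2, 18/5, 12, 10/3)
obs 7: x=2 → posterior Dirichlet(9/2, 18/5, 13, 10/3)
obs 8: x=0 → posterior Dirichlet(11/2, 18/5, 13, 10/3)
obs 9: x=2 → posterior Dirichlet(11/2, 18/5, 14, 10/3)
obs 10: x=3 → posterior Dirichlet(11/2, 18/5, 14, 13/3)
obs 11: x=1 → posterior Dirichlet(11/2, 23/5, 14, 13/3)
obs 12: x=2 → posterior Dirichlet(11/2, 23/5, 15, 13/3)
obs 13: x=1 → posterior Dirichlet(11/2, 28/5, 15, 13/3)
obs 14: x=1 → posterior Dirichlet(11/2, 33/5, 15, 13/3)

k = 2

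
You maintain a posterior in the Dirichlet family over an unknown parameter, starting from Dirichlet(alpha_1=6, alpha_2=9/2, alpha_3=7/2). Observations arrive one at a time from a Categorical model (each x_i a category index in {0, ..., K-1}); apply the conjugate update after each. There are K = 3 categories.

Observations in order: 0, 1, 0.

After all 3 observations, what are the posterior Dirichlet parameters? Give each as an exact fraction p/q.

obs 1: x=0 → posterior Dirichlet(7, 9/2, 7/2)
obs 2: x=1 → posterior Dirichlet(7, 11/2, 7/2)
obs 3: x=0 → posterior Dirichlet(8, 11/2, 7/2)

alpha_1=8, alpha_2=11/2, alpha_3=7/2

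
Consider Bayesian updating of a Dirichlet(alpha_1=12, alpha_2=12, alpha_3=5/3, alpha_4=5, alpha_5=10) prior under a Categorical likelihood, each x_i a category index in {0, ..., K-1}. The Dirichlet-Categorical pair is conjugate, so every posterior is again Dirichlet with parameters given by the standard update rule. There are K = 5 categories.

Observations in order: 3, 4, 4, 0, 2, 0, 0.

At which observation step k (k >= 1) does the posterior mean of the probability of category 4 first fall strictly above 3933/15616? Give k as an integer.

k = 2

obs 1: x=3 → posterior Dirichlet(12, 12, 5/3, 6, 10)
obs 2: x=4 → posterior Dirichlet(12, 12, 5/3, 6, 11)
obs 3: x=4 → posterior Dirichlet(12, 12, 5/3, 6, 12)
obs 4: x=0 → posterior Dirichlet(13, 12, 5/3, 6, 12)
obs 5: x=2 → posterior Dirichlet(13, 12, 8/3, 6, 12)
obs 6: x=0 → posterior Dirichlet(14, 12, 8/3, 6, 12)
obs 7: x=0 → posterior Dirichlet(15, 12, 8/3, 6, 12)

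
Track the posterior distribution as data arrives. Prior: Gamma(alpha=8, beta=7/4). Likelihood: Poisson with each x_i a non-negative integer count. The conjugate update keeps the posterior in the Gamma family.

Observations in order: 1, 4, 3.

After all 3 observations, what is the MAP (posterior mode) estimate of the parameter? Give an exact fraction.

obs 1: x=1 → posterior Gamma(9, 11/4)
obs 2: x=4 → posterior Gamma(13, 15/4)
obs 3: x=3 → posterior Gamma(16, 19/4)

60/19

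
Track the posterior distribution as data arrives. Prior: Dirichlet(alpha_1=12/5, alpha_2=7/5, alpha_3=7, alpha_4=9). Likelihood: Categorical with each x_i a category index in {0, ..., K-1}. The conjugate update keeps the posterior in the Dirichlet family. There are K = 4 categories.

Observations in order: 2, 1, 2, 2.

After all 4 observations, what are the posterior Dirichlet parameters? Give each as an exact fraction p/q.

obs 1: x=2 → posterior Dirichlet(12/5, 7/5, 8, 9)
obs 2: x=1 → posterior Dirichlet(12/5, 12/5, 8, 9)
obs 3: x=2 → posterior Dirichlet(12/5, 12/5, 9, 9)
obs 4: x=2 → posterior Dirichlet(12/5, 12/5, 10, 9)

alpha_1=12/5, alpha_2=12/5, alpha_3=10, alpha_4=9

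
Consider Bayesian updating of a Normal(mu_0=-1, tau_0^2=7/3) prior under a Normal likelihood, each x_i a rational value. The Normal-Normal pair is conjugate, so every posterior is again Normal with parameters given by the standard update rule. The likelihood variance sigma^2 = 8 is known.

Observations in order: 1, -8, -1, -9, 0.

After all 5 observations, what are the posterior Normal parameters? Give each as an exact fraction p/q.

mu_0=-143/59, tau_0^2=56/59

obs 1: x=1 → posterior Normal(-17/31, 56/31)
obs 2: x=-8 → posterior Normal(-73/38, 28/19)
obs 3: x=-1 → posterior Normal(-16/9, 56/45)
obs 4: x=-9 → posterior Normal(-11/4, 14/13)
obs 5: x=0 → posterior Normal(-143/59, 56/59)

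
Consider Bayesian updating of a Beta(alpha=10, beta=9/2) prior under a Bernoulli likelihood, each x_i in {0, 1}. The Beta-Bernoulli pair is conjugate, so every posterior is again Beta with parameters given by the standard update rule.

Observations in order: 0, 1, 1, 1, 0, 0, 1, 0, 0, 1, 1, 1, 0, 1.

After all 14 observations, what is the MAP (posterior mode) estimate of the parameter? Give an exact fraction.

34/53

obs 1: x=0 → posterior Beta(10, 11/2)
obs 2: x=1 → posterior Beta(11, 11/2)
obs 3: x=1 → posterior Beta(12, 11/2)
obs 4: x=1 → posterior Beta(13, 11/2)
obs 5: x=0 → posterior Beta(13, 13/2)
obs 6: x=0 → posterior Beta(13, 15/2)
obs 7: x=1 → posterior Beta(14, 15/2)
obs 8: x=0 → posterior Beta(14, 17/2)
obs 9: x=0 → posterior Beta(14, 19/2)
obs 10: x=1 → posterior Beta(15, 19/2)
obs 11: x=1 → posterior Beta(16, 19/2)
obs 12: x=1 → posterior Beta(17, 19/2)
obs 13: x=0 → posterior Beta(17, 21/2)
obs 14: x=1 → posterior Beta(18, 21/2)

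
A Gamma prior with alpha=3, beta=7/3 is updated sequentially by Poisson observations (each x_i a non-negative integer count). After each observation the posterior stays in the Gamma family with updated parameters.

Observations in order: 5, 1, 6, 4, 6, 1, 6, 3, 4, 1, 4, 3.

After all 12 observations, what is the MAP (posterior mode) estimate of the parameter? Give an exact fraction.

138/43

obs 1: x=5 → posterior Gamma(8, 10/3)
obs 2: x=1 → posterior Gamma(9, 13/3)
obs 3: x=6 → posterior Gamma(15, 16/3)
obs 4: x=4 → posterior Gamma(19, 19/3)
obs 5: x=6 → posterior Gamma(25, 22/3)
obs 6: x=1 → posterior Gamma(26, 25/3)
obs 7: x=6 → posterior Gamma(32, 28/3)
obs 8: x=3 → posterior Gamma(35, 31/3)
obs 9: x=4 → posterior Gamma(39, 34/3)
obs 10: x=1 → posterior Gamma(40, 37/3)
obs 11: x=4 → posterior Gamma(44, 40/3)
obs 12: x=3 → posterior Gamma(47, 43/3)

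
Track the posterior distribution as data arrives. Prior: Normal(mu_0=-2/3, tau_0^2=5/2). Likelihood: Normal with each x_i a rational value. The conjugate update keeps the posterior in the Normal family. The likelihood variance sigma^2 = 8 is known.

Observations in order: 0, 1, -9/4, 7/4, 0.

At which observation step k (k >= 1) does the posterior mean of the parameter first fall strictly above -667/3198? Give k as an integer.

obs 1: x=0 → posterior Normal(-32/63, 40/21)
obs 2: x=1 → posterior Normal(-17/78, 20/13)
obs 3: x=-9/4 → posterior Normal(-203/372, 40/31)
obs 4: x=7/4 → posterior Normal(-49/216, 10/9)
obs 5: x=0 → posterior Normal(-49/246, 40/41)

k = 5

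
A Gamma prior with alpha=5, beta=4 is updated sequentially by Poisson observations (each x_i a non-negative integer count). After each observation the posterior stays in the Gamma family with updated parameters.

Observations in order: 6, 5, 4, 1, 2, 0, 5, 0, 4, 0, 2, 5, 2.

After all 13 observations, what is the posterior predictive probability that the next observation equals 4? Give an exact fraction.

obs 1: x=6 → posterior Gamma(11, 5)
obs 2: x=5 → posterior Gamma(16, 6)
obs 3: x=4 → posterior Gamma(20, 7)
obs 4: x=1 → posterior Gamma(21, 8)
obs 5: x=2 → posterior Gamma(23, 9)
obs 6: x=0 → posterior Gamma(23, 10)
obs 7: x=5 → posterior Gamma(28, 11)
obs 8: x=0 → posterior Gamma(28, 12)
obs 9: x=4 → posterior Gamma(32, 13)
obs 10: x=0 → posterior Gamma(32, 14)
obs 11: x=2 → posterior Gamma(34, 15)
obs 12: x=5 → posterior Gamma(39, 16)
obs 13: x=2 → posterior Gamma(41, 17)

38119642058385467996641752038965615079799535176792282167/307087917757367862301953030734556160971465480105589997568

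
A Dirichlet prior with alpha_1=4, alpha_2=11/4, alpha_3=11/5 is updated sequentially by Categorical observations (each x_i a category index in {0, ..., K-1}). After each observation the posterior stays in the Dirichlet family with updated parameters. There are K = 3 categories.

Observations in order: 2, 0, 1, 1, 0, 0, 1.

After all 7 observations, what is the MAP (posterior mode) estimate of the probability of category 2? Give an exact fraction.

44/259

obs 1: x=2 → posterior Dirichlet(4, 11/4, 16/5)
obs 2: x=0 → posterior Dirichlet(5, 11/4, 16/5)
obs 3: x=1 → posterior Dirichlet(5, 15/4, 16/5)
obs 4: x=1 → posterior Dirichlet(5, 19/4, 16/5)
obs 5: x=0 → posterior Dirichlet(6, 19/4, 16/5)
obs 6: x=0 → posterior Dirichlet(7, 19/4, 16/5)
obs 7: x=1 → posterior Dirichlet(7, 23/4, 16/5)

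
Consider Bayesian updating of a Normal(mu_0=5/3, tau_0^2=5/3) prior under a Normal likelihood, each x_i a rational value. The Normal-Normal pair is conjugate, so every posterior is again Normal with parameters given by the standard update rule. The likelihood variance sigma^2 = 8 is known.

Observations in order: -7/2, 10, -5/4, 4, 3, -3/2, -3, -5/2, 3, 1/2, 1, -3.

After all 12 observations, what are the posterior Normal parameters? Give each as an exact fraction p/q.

mu_0=295/336, tau_0^2=10/21

obs 1: x=-7/2 → posterior Normal(45/58, 40/29)
obs 2: x=10 → posterior Normal(145/68, 20/17)
obs 3: x=-5/4 → posterior Normal(265/156, 40/39)
obs 4: x=4 → posterior Normal(345/176, 10/11)
obs 5: x=3 → posterior Normal(405/196, 40/49)
obs 6: x=-3/2 → posterior Normal(125/72, 20/27)
obs 7: x=-3 → posterior Normal(315/236, 40/59)
obs 8: x=-5/2 → posterior Normal(265/256, 5/8)
obs 9: x=3 → posterior Normal(325/276, 40/69)
obs 10: x=1/2 → posterior Normal(335/296, 20/37)
obs 11: x=1 → posterior Normal(355/316, 40/79)
obs 12: x=-3 → posterior Normal(295/336, 10/21)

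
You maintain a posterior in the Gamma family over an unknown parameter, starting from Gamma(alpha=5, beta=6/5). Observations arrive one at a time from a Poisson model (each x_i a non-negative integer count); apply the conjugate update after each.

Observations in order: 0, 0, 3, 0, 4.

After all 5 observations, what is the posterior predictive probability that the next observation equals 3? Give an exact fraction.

obs 1: x=0 → posterior Gamma(5, 11/5)
obs 2: x=0 → posterior Gamma(5, 16/5)
obs 3: x=3 → posterior Gamma(8, 21/5)
obs 4: x=0 → posterior Gamma(8, 26/5)
obs 5: x=4 → posterior Gamma(12, 31/5)

8959664165594753531375/55268479930183339474944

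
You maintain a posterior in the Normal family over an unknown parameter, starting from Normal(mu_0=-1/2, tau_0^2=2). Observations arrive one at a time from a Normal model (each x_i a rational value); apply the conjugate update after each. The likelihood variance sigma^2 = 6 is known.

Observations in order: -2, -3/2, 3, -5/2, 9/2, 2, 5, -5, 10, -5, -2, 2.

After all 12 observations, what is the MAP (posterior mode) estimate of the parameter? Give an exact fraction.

7/15

obs 1: x=-2 → posterior Normal(-7/8, 3/2)
obs 2: x=-3/2 → posterior Normal(-1, 6/5)
obs 3: x=3 → posterior Normal(-1/3, 1)
obs 4: x=-5/2 → posterior Normal(-9/14, 6/7)
obs 5: x=9/2 → posterior Normal(0, 3/4)
obs 6: x=2 → posterior Normal(2/9, 2/3)
obs 7: x=5 → posterior Normal(7/10, 3/5)
obs 8: x=-5 → posterior Normal(2/11, 6/11)
obs 9: x=10 → posterior Normal(1, 1/2)
obs 10: x=-5 → posterior Normal(7/13, 6/13)
obs 11: x=-2 → posterior Normal(5/14, 3/7)
obs 12: x=2 → posterior Normal(7/15, 2/5)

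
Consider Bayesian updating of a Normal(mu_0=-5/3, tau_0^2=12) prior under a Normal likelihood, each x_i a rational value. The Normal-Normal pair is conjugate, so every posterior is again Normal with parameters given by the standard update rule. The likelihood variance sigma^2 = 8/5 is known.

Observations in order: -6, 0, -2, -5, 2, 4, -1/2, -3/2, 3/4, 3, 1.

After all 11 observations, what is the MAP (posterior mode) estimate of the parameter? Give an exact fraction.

-805/2004

obs 1: x=-6 → posterior Normal(-280/51, 24/17)
obs 2: x=0 → posterior Normal(-35/12, 3/4)
obs 3: x=-2 → posterior Normal(-370/141, 24/47)
obs 4: x=-5 → posterior Normal(-595/186, 12/31)
obs 5: x=2 → posterior Normal(-505/231, 24/77)
obs 6: x=4 → posterior Normal(-325/276, 6/23)
obs 7: x=-1/2 → posterior Normal(-695/642, 24/107)
obs 8: x=-3/2 → posterior Normal(-415/366, 12/61)
obs 9: x=3/4 → posterior Normal(-1525/1644, 24/137)
obs 10: x=3 → posterior Normal(-985/1824, 3/19)
obs 11: x=1 → posterior Normal(-805/2004, 24/167)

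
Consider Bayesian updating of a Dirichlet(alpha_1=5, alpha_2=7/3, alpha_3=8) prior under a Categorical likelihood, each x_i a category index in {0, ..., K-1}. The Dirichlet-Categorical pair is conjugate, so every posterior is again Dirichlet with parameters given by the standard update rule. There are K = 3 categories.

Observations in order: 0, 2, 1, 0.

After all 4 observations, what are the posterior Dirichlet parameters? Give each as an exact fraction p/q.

alpha_1=7, alpha_2=10/3, alpha_3=9

obs 1: x=0 → posterior Dirichlet(6, 7/3, 8)
obs 2: x=2 → posterior Dirichlet(6, 7/3, 9)
obs 3: x=1 → posterior Dirichlet(6, 10/3, 9)
obs 4: x=0 → posterior Dirichlet(7, 10/3, 9)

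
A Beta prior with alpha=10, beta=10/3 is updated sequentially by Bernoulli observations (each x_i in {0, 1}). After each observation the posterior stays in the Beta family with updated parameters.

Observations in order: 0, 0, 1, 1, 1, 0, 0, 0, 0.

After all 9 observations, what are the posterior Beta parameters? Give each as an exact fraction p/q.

alpha=13, beta=28/3

obs 1: x=0 → posterior Beta(10, 13/3)
obs 2: x=0 → posterior Beta(10, 16/3)
obs 3: x=1 → posterior Beta(11, 16/3)
obs 4: x=1 → posterior Beta(12, 16/3)
obs 5: x=1 → posterior Beta(13, 16/3)
obs 6: x=0 → posterior Beta(13, 19/3)
obs 7: x=0 → posterior Beta(13, 22/3)
obs 8: x=0 → posterior Beta(13, 25/3)
obs 9: x=0 → posterior Beta(13, 28/3)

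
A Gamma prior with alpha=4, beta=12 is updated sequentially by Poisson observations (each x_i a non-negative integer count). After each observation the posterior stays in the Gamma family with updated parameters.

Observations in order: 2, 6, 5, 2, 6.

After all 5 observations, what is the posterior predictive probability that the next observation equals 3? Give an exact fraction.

1875453909013230773155360247093525/15609451168691131809257103833432064

obs 1: x=2 → posterior Gamma(6, 13)
obs 2: x=6 → posterior Gamma(12, 14)
obs 3: x=5 → posterior Gamma(17, 15)
obs 4: x=2 → posterior Gamma(19, 16)
obs 5: x=6 → posterior Gamma(25, 17)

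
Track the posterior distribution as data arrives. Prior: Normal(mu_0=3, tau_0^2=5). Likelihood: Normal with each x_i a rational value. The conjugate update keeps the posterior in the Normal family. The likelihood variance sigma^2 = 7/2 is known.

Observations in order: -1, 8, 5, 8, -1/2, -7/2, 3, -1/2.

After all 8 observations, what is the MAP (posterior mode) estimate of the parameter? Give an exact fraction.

obs 1: x=-1 → posterior Normal(11/17, 35/17)
obs 2: x=8 → posterior Normal(91/27, 35/27)
obs 3: x=5 → posterior Normal(141/37, 35/37)
obs 4: x=8 → posterior Normal(221/47, 35/47)
obs 5: x=-1/2 → posterior Normal(72/19, 35/57)
obs 6: x=-7/2 → posterior Normal(181/67, 35/67)
obs 7: x=3 → posterior Normal(211/77, 5/11)
obs 8: x=-1/2 → posterior Normal(206/87, 35/87)

206/87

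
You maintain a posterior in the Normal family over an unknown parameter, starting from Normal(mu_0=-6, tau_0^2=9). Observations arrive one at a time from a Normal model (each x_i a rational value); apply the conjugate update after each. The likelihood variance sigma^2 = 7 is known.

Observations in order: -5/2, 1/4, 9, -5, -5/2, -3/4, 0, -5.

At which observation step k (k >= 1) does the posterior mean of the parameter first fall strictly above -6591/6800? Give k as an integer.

k = 3

obs 1: x=-5/2 → posterior Normal(-129/32, 63/16)
obs 2: x=1/4 → posterior Normal(-249/100, 63/25)
obs 3: x=9 → posterior Normal(75/136, 63/34)
obs 4: x=-5 → posterior Normal(-105/172, 63/43)
obs 5: x=-5/2 → posterior Normal(-15/16, 63/52)
obs 6: x=-3/4 → posterior Normal(-111/122, 63/61)
obs 7: x=0 → posterior Normal(-111/140, 9/10)
obs 8: x=-5 → posterior Normal(-201/158, 63/79)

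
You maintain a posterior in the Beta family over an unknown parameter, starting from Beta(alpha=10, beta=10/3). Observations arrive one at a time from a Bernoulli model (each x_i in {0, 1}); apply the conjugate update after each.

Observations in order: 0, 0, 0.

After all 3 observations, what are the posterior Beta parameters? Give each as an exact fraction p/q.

alpha=10, beta=19/3

obs 1: x=0 → posterior Beta(10, 13/3)
obs 2: x=0 → posterior Beta(10, 16/3)
obs 3: x=0 → posterior Beta(10, 19/3)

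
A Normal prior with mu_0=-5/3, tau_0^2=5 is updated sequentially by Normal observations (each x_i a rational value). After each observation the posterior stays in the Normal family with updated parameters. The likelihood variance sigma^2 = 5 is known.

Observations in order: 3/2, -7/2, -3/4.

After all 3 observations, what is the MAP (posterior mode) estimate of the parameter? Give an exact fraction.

-53/48

obs 1: x=3/2 → posterior Normal(-1/12, 5/2)
obs 2: x=-7/2 → posterior Normal(-11/9, 5/3)
obs 3: x=-3/4 → posterior Normal(-53/48, 5/4)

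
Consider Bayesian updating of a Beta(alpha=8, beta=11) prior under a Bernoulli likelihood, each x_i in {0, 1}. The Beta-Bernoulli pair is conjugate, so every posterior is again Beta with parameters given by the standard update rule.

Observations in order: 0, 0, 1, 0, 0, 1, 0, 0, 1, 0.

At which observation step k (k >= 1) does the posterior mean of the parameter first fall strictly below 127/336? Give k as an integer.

obs 1: x=0 → posterior Beta(8, 12)
obs 2: x=0 → posterior Beta(8, 13)
obs 3: x=1 → posterior Beta(9, 13)
obs 4: x=0 → posterior Beta(9, 14)
obs 5: x=0 → posterior Beta(9, 15)
obs 6: x=1 → posterior Beta(10, 15)
obs 7: x=0 → posterior Beta(10, 16)
obs 8: x=0 → posterior Beta(10, 17)
obs 9: x=1 → posterior Beta(11, 17)
obs 10: x=0 → posterior Beta(11, 18)

k = 5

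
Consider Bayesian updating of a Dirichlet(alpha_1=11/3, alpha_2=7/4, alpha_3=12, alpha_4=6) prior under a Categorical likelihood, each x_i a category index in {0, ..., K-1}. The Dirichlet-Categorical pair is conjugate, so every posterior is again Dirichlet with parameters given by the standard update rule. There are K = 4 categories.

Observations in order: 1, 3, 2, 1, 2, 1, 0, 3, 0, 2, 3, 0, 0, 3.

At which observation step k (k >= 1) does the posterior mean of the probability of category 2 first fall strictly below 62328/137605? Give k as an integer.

k = 8

obs 1: x=1 → posterior Dirichlet(11/3, 11/4, 12, 6)
obs 2: x=3 → posterior Dirichlet(11/3, 11/4, 12, 7)
obs 3: x=2 → posterior Dirichlet(11/3, 11/4, 13, 7)
obs 4: x=1 → posterior Dirichlet(11/3, 15/4, 13, 7)
obs 5: x=2 → posterior Dirichlet(11/3, 15/4, 14, 7)
obs 6: x=1 → posterior Dirichlet(11/3, 19/4, 14, 7)
obs 7: x=0 → posterior Dirichlet(14/3, 19/4, 14, 7)
obs 8: x=3 → posterior Dirichlet(14/3, 19/4, 14, 8)
obs 9: x=0 → posterior Dirichlet(17/3, 19/4, 14, 8)
obs 10: x=2 → posterior Dirichlet(17/3, 19/4, 15, 8)
obs 11: x=3 → posterior Dirichlet(17/3, 19/4, 15, 9)
obs 12: x=0 → posterior Dirichlet(20/3, 19/4, 15, 9)
obs 13: x=0 → posterior Dirichlet(23/3, 19/4, 15, 9)
obs 14: x=3 → posterior Dirichlet(23/3, 19/4, 15, 10)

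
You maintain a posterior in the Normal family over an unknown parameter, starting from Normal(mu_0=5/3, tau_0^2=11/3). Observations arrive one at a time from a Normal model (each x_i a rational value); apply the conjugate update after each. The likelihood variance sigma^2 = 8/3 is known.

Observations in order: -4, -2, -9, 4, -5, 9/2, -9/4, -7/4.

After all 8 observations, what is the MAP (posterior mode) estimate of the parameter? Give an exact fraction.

obs 1: x=-4 → posterior Normal(-92/57, 88/57)
obs 2: x=-2 → posterior Normal(-79/45, 44/45)
obs 3: x=-9 → posterior Normal(-455/123, 88/123)
obs 4: x=4 → posterior Normal(-323/156, 22/39)
obs 5: x=-5 → posterior Normal(-488/189, 88/189)
obs 6: x=9/2 → posterior Normal(-679/444, 44/111)
obs 7: x=-9/4 → posterior Normal(-331/204, 88/255)
obs 8: x=-7/4 → posterior Normal(-943/576, 11/36)

-943/576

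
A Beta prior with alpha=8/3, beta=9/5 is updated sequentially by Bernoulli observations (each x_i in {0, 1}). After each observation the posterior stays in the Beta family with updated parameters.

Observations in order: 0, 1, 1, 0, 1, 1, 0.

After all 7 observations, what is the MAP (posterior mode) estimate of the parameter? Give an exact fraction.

obs 1: x=0 → posterior Beta(8/3, 14/5)
obs 2: x=1 → posterior Beta(11/3, 14/5)
obs 3: x=1 → posterior Beta(14/3, 14/5)
obs 4: x=0 → posterior Beta(14/3, 19/5)
obs 5: x=1 → posterior Beta(17/3, 19/5)
obs 6: x=1 → posterior Beta(20/3, 19/5)
obs 7: x=0 → posterior Beta(20/3, 24/5)

85/142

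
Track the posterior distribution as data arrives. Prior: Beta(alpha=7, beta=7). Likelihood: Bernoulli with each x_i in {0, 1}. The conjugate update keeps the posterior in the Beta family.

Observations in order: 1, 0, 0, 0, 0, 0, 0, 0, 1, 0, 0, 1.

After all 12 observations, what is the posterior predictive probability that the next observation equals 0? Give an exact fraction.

8/13

obs 1: x=1 → posterior Beta(8, 7)
obs 2: x=0 → posterior Beta(8, 8)
obs 3: x=0 → posterior Beta(8, 9)
obs 4: x=0 → posterior Beta(8, 10)
obs 5: x=0 → posterior Beta(8, 11)
obs 6: x=0 → posterior Beta(8, 12)
obs 7: x=0 → posterior Beta(8, 13)
obs 8: x=0 → posterior Beta(8, 14)
obs 9: x=1 → posterior Beta(9, 14)
obs 10: x=0 → posterior Beta(9, 15)
obs 11: x=0 → posterior Beta(9, 16)
obs 12: x=1 → posterior Beta(10, 16)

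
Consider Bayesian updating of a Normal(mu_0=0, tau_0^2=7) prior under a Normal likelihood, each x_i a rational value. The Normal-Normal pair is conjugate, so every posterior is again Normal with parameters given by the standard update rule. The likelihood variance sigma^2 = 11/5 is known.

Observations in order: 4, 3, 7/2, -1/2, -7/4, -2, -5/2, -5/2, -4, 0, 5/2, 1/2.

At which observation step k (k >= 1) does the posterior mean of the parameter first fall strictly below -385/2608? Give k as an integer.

k = 9

obs 1: x=4 → posterior Normal(70/23, 77/46)
obs 2: x=3 → posterior Normal(245/81, 77/81)
obs 3: x=7/2 → posterior Normal(735/232, 77/116)
obs 4: x=-1/2 → posterior Normal(350/151, 77/151)
obs 5: x=-7/4 → posterior Normal(385/248, 77/186)
obs 6: x=-2 → posterior Normal(875/884, 77/221)
obs 7: x=-5/2 → posterior Normal(525/1024, 77/256)
obs 8: x=-5/2 → posterior Normal(175/1164, 77/291)
obs 9: x=-4 → posterior Normal(-385/1304, 77/326)
obs 10: x=0 → posterior Normal(-385/1444, 77/361)
obs 11: x=5/2 → posterior Normal(-35/1584, 7/36)
obs 12: x=1/2 → posterior Normal(35/1724, 77/431)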